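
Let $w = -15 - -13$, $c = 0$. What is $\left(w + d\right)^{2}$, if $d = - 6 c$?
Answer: $4$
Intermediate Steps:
$w = -2$ ($w = -15 + 13 = -2$)
$d = 0$ ($d = \left(-6\right) 0 = 0$)
$\left(w + d\right)^{2} = \left(-2 + 0\right)^{2} = \left(-2\right)^{2} = 4$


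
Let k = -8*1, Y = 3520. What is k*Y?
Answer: -28160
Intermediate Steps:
k = -8
k*Y = -8*3520 = -28160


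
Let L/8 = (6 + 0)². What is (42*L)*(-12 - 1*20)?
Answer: -387072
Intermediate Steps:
L = 288 (L = 8*(6 + 0)² = 8*6² = 8*36 = 288)
(42*L)*(-12 - 1*20) = (42*288)*(-12 - 1*20) = 12096*(-12 - 20) = 12096*(-32) = -387072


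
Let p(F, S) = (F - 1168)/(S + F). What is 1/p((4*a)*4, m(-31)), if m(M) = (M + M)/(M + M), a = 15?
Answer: -241/928 ≈ -0.25970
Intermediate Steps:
m(M) = 1 (m(M) = (2*M)/((2*M)) = (2*M)*(1/(2*M)) = 1)
p(F, S) = (-1168 + F)/(F + S)
1/p((4*a)*4, m(-31)) = 1/((-1168 + (4*15)*4)/((4*15)*4 + 1)) = 1/((-1168 + 60*4)/(60*4 + 1)) = 1/((-1168 + 240)/(240 + 1)) = 1/(-928/241) = -241/928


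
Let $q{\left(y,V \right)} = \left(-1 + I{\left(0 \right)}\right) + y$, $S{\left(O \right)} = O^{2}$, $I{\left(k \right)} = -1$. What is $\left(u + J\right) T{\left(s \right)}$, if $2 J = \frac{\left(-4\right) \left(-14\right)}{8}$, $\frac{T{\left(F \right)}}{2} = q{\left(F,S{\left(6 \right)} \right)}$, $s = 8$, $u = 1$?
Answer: $54$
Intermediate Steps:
$q{\left(y,V \right)} = -2 + y$ ($q{\left(y,V \right)} = \left(-1 - 1\right) + y = -2 + y$)
$T{\left(F \right)} = -4 + 2 F$ ($T{\left(F \right)} = 2 \left(-2 + F\right) = -4 + 2 F$)
$J = \frac{7}{2}$ ($J = \frac{\left(-4\right) \left(-14\right) \frac{1}{8}}{2} = \frac{56 \cdot \frac{1}{8}}{2} = \frac{1}{2} \cdot 7 = \frac{7}{2} \approx 3.5$)
$\left(u + J\right) T{\left(s \right)} = \left(1 + \frac{7}{2}\right) \left(-4 + 2 \cdot 8\right) = \frac{9 \left(-4 + 16\right)}{2} = \frac{9}{2} \cdot 12 = 54$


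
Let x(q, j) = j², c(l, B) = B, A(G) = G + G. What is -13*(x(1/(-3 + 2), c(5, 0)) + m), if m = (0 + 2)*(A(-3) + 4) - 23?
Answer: 351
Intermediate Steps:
A(G) = 2*G
m = -27 (m = (0 + 2)*(2*(-3) + 4) - 23 = 2*(-6 + 4) - 23 = 2*(-2) - 23 = -4 - 23 = -27)
-13*(x(1/(-3 + 2), c(5, 0)) + m) = -13*(0² - 27) = -13*(0 - 27) = -13*(-27) = 351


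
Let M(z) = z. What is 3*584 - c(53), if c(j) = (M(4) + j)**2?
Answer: -1497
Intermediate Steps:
c(j) = (4 + j)**2
3*584 - c(53) = 3*584 - (4 + 53)**2 = 1752 - 1*57**2 = 1752 - 1*3249 = 1752 - 3249 = -1497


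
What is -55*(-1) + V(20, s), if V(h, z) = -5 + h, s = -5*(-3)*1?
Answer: 70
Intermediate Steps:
s = 15 (s = 15*1 = 15)
-55*(-1) + V(20, s) = -55*(-1) + (-5 + 20) = 55 + 15 = 70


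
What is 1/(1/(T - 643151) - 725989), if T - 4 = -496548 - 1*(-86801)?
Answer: -1052894/764389462167 ≈ -1.3774e-6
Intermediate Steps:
T = -409743 (T = 4 + (-496548 - 1*(-86801)) = 4 + (-496548 + 86801) = 4 - 409747 = -409743)
1/(1/(T - 643151) - 725989) = 1/(1/(-409743 - 643151) - 725989) = 1/(1/(-1052894) - 725989) = 1/(-1/1052894 - 725989) = 1/(-764389462167/1052894) = -1052894/764389462167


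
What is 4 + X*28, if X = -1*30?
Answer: -836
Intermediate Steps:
X = -30
4 + X*28 = 4 - 30*28 = 4 - 840 = -836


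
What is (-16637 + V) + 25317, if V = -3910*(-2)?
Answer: 16500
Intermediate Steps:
V = 7820
(-16637 + V) + 25317 = (-16637 + 7820) + 25317 = -8817 + 25317 = 16500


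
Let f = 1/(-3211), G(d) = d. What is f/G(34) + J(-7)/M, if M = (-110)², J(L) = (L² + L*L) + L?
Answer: 4961367/660502700 ≈ 0.0075115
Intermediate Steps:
J(L) = L + 2*L² (J(L) = (L² + L²) + L = 2*L² + L = L + 2*L²)
M = 12100
f = -1/3211 ≈ -0.00031143
f/G(34) + J(-7)/M = -1/3211/34 - 7*(1 + 2*(-7))/12100 = -1/3211*1/34 - 7*(1 - 14)*(1/12100) = -1/109174 - 7*(-13)*(1/12100) = -1/109174 + 91*(1/12100) = -1/109174 + 91/12100 = 4961367/660502700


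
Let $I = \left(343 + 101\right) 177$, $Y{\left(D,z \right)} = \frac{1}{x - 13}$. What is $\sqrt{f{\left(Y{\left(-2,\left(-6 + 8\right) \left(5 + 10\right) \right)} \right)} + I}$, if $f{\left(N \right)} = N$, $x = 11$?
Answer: $\frac{5 \sqrt{12574}}{2} \approx 280.33$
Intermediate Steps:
$Y{\left(D,z \right)} = - \frac{1}{2}$ ($Y{\left(D,z \right)} = \frac{1}{11 - 13} = \frac{1}{-2} = - \frac{1}{2}$)
$I = 78588$ ($I = 444 \cdot 177 = 78588$)
$\sqrt{f{\left(Y{\left(-2,\left(-6 + 8\right) \left(5 + 10\right) \right)} \right)} + I} = \sqrt{- \frac{1}{2} + 78588} = \sqrt{\frac{157175}{2}} = \frac{5 \sqrt{12574}}{2}$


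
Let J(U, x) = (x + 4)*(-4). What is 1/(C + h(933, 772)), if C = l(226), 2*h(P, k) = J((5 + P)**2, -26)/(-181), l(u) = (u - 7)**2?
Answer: 181/8680897 ≈ 2.0850e-5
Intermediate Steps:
J(U, x) = -16 - 4*x (J(U, x) = (4 + x)*(-4) = -16 - 4*x)
l(u) = (-7 + u)**2
h(P, k) = -44/181 (h(P, k) = ((-16 - 4*(-26))/(-181))/2 = ((-16 + 104)*(-1/181))/2 = (88*(-1/181))/2 = (1/2)*(-88/181) = -44/181)
C = 47961 (C = (-7 + 226)**2 = 219**2 = 47961)
1/(C + h(933, 772)) = 1/(47961 - 44/181) = 1/(8680897/181) = 181/8680897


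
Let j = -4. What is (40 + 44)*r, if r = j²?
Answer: 1344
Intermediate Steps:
r = 16 (r = (-4)² = 16)
(40 + 44)*r = (40 + 44)*16 = 84*16 = 1344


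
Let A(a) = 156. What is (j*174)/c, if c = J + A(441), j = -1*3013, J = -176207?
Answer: 524262/176051 ≈ 2.9779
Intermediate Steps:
j = -3013
c = -176051 (c = -176207 + 156 = -176051)
(j*174)/c = -3013*174/(-176051) = -524262*(-1/176051) = 524262/176051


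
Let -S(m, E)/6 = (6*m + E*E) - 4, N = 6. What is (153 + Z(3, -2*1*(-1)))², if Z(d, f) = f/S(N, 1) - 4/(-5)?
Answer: 5795167876/245025 ≈ 23651.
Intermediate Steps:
S(m, E) = 24 - 36*m - 6*E² (S(m, E) = -6*((6*m + E*E) - 4) = -6*((6*m + E²) - 4) = -6*((E² + 6*m) - 4) = -6*(-4 + E² + 6*m) = 24 - 36*m - 6*E²)
Z(d, f) = ⅘ - f/198 (Z(d, f) = f/(24 - 36*6 - 6*1²) - 4/(-5) = f/(24 - 216 - 6*1) - 4*(-⅕) = f/(24 - 216 - 6) + ⅘ = f/(-198) + ⅘ = f*(-1/198) + ⅘ = -f/198 + ⅘ = ⅘ - f/198)
(153 + Z(3, -2*1*(-1)))² = (153 + (⅘ - (-2*1)*(-1)/198))² = (153 + (⅘ - (-1)*(-1)/99))² = (153 + (⅘ - 1/198*2))² = (153 + (⅘ - 1/99))² = (153 + 391/495)² = (76126/495)² = 5795167876/245025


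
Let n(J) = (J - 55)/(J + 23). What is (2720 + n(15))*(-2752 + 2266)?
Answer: -25106760/19 ≈ -1.3214e+6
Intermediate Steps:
n(J) = (-55 + J)/(23 + J)
(2720 + n(15))*(-2752 + 2266) = (2720 + (-55 + 15)/(23 + 15))*(-2752 + 2266) = (2720 - 40/38)*(-486) = (2720 + (1/38)*(-40))*(-486) = (2720 - 20/19)*(-486) = (51660/19)*(-486) = -25106760/19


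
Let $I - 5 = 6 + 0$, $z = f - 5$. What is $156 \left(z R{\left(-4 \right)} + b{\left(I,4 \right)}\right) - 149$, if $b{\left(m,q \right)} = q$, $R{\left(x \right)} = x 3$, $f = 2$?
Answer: $6091$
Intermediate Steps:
$z = -3$ ($z = 2 - 5 = -3$)
$I = 11$ ($I = 5 + \left(6 + 0\right) = 5 + 6 = 11$)
$R{\left(x \right)} = 3 x$
$156 \left(z R{\left(-4 \right)} + b{\left(I,4 \right)}\right) - 149 = 156 \left(- 3 \cdot 3 \left(-4\right) + 4\right) - 149 = 156 \left(\left(-3\right) \left(-12\right) + 4\right) - 149 = 156 \left(36 + 4\right) - 149 = 156 \cdot 40 - 149 = 6240 - 149 = 6091$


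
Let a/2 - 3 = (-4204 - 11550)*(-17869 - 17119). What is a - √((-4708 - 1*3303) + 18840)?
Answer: 1102401910 - 7*√221 ≈ 1.1024e+9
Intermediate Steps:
a = 1102401910 (a = 6 + 2*((-4204 - 11550)*(-17869 - 17119)) = 6 + 2*(-15754*(-34988)) = 6 + 2*551200952 = 6 + 1102401904 = 1102401910)
a - √((-4708 - 1*3303) + 18840) = 1102401910 - √((-4708 - 1*3303) + 18840) = 1102401910 - √((-4708 - 3303) + 18840) = 1102401910 - √(-8011 + 18840) = 1102401910 - √10829 = 1102401910 - 7*√221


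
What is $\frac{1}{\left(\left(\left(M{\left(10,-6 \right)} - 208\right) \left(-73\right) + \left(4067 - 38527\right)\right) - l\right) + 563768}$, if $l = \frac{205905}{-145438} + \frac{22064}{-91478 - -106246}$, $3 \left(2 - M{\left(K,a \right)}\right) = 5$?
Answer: $\frac{402717822}{219266801343361} \approx 1.8367 \cdot 10^{-6}$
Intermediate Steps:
$M{\left(K,a \right)} = \frac{1}{3}$ ($M{\left(K,a \right)} = 2 - \frac{5}{3} = \frac{1}{3}$)
$l = \frac{10508687}{134239274}$ ($l = 205905 \left(- \frac{1}{145438}\right) + \frac{22064}{-91478 + 106246} = - \frac{205905}{145438} + \frac{22064}{14768} = - \frac{205905}{145438} + 22064 \cdot \frac{1}{14768} = - \frac{205905}{145438} + \frac{1379}{923} = \frac{10508687}{134239274} \approx 0.078283$)
$\frac{1}{\left(\left(\left(M{\left(10,-6 \right)} - 208\right) \left(-73\right) + \left(4067 - 38527\right)\right) - l\right) + 563768} = \frac{1}{\left(\left(\left(\frac{1}{3} - 208\right) \left(-73\right) + \left(4067 - 38527\right)\right) - \frac{10508687}{134239274}\right) + 563768} = \frac{1}{\left(\left(\left(- \frac{623}{3}\right) \left(-73\right) + \left(4067 - 38527\right)\right) - \frac{10508687}{134239274}\right) + 563768} = \frac{1}{\left(\left(\frac{45479}{3} - 34460\right) - \frac{10508687}{134239274}\right) + 563768} = \frac{1}{\left(- \frac{57901}{3} - \frac{10508687}{134239274}\right) + 563768} = \frac{1}{- \frac{7772619729935}{402717822} + 563768} = \frac{1}{\frac{219266801343361}{402717822}} = \frac{402717822}{219266801343361}$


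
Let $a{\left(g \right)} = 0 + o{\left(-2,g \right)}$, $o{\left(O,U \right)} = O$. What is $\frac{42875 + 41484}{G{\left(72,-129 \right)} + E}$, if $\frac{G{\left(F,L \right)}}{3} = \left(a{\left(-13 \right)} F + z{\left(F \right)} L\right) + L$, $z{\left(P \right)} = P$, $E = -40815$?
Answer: $- \frac{7669}{6318} \approx -1.2138$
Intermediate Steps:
$a{\left(g \right)} = -2$ ($a{\left(g \right)} = 0 - 2 = -2$)
$G{\left(F,L \right)} = - 6 F + 3 L + 3 F L$ ($G{\left(F,L \right)} = 3 \left(\left(- 2 F + F L\right) + L\right) = 3 \left(L - 2 F + F L\right) = - 6 F + 3 L + 3 F L$)
$\frac{42875 + 41484}{G{\left(72,-129 \right)} + E} = \frac{42875 + 41484}{\left(\left(-6\right) 72 + 3 \left(-129\right) + 3 \cdot 72 \left(-129\right)\right) - 40815} = \frac{84359}{\left(-432 - 387 - 27864\right) - 40815} = \frac{84359}{-28683 - 40815} = \frac{84359}{-69498} = 84359 \left(- \frac{1}{69498}\right) = - \frac{7669}{6318}$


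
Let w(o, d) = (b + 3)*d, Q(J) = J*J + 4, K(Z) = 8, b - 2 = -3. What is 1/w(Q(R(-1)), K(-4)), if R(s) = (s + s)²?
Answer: 1/16 ≈ 0.062500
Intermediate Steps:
b = -1 (b = 2 - 3 = -1)
R(s) = 4*s² (R(s) = (2*s)² = 4*s²)
Q(J) = 4 + J² (Q(J) = J² + 4 = 4 + J²)
w(o, d) = 2*d (w(o, d) = (-1 + 3)*d = 2*d)
1/w(Q(R(-1)), K(-4)) = 1/(2*8) = 1/16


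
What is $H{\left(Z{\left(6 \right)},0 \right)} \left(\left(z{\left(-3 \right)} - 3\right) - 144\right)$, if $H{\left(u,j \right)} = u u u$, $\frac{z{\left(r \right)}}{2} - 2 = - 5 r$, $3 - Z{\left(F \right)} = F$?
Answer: $3051$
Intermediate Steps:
$Z{\left(F \right)} = 3 - F$
$z{\left(r \right)} = 4 - 10 r$ ($z{\left(r \right)} = 4 + 2 \left(- 5 r\right) = 4 - 10 r$)
$H{\left(u,j \right)} = u^{3}$ ($H{\left(u,j \right)} = u^{2} u = u^{3}$)
$H{\left(Z{\left(6 \right)},0 \right)} \left(\left(z{\left(-3 \right)} - 3\right) - 144\right) = \left(3 - 6\right)^{3} \left(\left(\left(4 - -30\right) - 3\right) - 144\right) = \left(3 - 6\right)^{3} \left(\left(\left(4 + 30\right) - 3\right) - 144\right) = \left(-3\right)^{3} \left(\left(34 - 3\right) - 144\right) = - 27 \left(31 - 144\right) = \left(-27\right) \left(-113\right) = 3051$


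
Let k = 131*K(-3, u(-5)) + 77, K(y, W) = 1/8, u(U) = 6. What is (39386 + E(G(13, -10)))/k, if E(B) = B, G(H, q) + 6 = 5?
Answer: 315080/747 ≈ 421.79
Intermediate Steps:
G(H, q) = -1 (G(H, q) = -6 + 5 = -1)
K(y, W) = 1/8
k = 747/8 (k = 131*(1/8) + 77 = 131/8 + 77 = 747/8 ≈ 93.375)
(39386 + E(G(13, -10)))/k = (39386 - 1)/(747/8) = 39385*(8/747) = 315080/747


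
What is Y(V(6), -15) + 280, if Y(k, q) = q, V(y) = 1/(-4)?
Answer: 265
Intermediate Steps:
V(y) = -¼
Y(V(6), -15) + 280 = -15 + 280 = 265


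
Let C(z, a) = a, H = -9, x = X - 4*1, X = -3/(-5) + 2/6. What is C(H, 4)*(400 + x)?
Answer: 23816/15 ≈ 1587.7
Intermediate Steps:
X = 14/15 (X = -3*(-⅕) + 2*(⅙) = ⅗ + ⅓ = 14/15 ≈ 0.93333)
x = -46/15 (x = 14/15 - 4*1 = 14/15 - 4 = -46/15 ≈ -3.0667)
C(H, 4)*(400 + x) = 4*(400 - 46/15) = 4*(5954/15) = 23816/15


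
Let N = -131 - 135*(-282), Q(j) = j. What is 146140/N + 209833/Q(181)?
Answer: 7987305527/6866959 ≈ 1163.2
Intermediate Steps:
N = 37939 (N = -131 + 38070 = 37939)
146140/N + 209833/Q(181) = 146140/37939 + 209833/181 = 7987305527/6866959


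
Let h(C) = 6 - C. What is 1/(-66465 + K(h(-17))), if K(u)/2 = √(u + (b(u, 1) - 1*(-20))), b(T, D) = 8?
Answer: -22155/1472532007 - 2*√51/4417596021 ≈ -1.5049e-5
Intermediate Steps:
K(u) = 2*√(28 + u) (K(u) = 2*√(u + (8 - 1*(-20))) = 2*√(u + (8 + 20)) = 2*√(u + 28) = 2*√(28 + u))
1/(-66465 + K(h(-17))) = 1/(-66465 + 2*√(28 + (6 - 1*(-17)))) = 1/(-66465 + 2*√(28 + (6 + 17))) = 1/(-66465 + 2*√(28 + 23)) = 1/(-66465 + 2*√51)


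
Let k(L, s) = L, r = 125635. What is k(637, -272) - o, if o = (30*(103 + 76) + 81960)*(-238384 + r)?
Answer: 9846370807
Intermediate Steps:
o = -9846370170 (o = (30*(103 + 76) + 81960)*(-238384 + 125635) = (30*179 + 81960)*(-112749) = (5370 + 81960)*(-112749) = 87330*(-112749) = -9846370170)
k(637, -272) - o = 637 - 1*(-9846370170) = 637 + 9846370170 = 9846370807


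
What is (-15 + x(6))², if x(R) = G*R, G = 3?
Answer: 9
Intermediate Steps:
x(R) = 3*R
(-15 + x(6))² = (-15 + 3*6)² = (-15 + 18)² = 3² = 9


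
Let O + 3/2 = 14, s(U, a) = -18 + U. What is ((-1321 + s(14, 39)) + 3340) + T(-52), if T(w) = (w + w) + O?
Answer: 3847/2 ≈ 1923.5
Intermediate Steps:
O = 25/2 (O = -3/2 + 14 = 25/2 ≈ 12.500)
T(w) = 25/2 + 2*w (T(w) = (w + w) + 25/2 = 2*w + 25/2 = 25/2 + 2*w)
((-1321 + s(14, 39)) + 3340) + T(-52) = ((-1321 + (-18 + 14)) + 3340) + (25/2 + 2*(-52)) = ((-1321 - 4) + 3340) + (25/2 - 104) = (-1325 + 3340) - 183/2 = 2015 - 183/2 = 3847/2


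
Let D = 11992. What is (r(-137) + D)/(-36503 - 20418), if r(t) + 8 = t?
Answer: -11847/56921 ≈ -0.20813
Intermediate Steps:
r(t) = -8 + t
(r(-137) + D)/(-36503 - 20418) = ((-8 - 137) + 11992)/(-36503 - 20418) = (-145 + 11992)/(-56921) = 11847*(-1/56921) = -11847/56921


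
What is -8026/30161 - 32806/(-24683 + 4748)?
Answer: 829463456/601259535 ≈ 1.3795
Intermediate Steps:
-8026/30161 - 32806/(-24683 + 4748) = -8026*1/30161 - 32806/(-19935) = -8026/30161 - 32806*(-1/19935) = -8026/30161 + 32806/19935 = 829463456/601259535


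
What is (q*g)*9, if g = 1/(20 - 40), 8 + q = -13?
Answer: 189/20 ≈ 9.4500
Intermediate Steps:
q = -21 (q = -8 - 13 = -21)
g = -1/20 (g = 1/(-20) = -1/20 ≈ -0.050000)
(q*g)*9 = -21*(-1/20)*9 = (21/20)*9 = 189/20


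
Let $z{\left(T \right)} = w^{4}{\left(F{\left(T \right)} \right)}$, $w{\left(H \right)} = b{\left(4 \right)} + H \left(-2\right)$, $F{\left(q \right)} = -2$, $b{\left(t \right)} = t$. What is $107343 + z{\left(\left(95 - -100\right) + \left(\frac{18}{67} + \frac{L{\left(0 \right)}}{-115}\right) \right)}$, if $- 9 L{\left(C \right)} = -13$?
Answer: $111439$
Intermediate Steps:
$L{\left(C \right)} = \frac{13}{9}$ ($L{\left(C \right)} = \left(- \frac{1}{9}\right) \left(-13\right) = \frac{13}{9}$)
$w{\left(H \right)} = 4 - 2 H$ ($w{\left(H \right)} = 4 + H \left(-2\right) = 4 - 2 H$)
$z{\left(T \right)} = 4096$ ($z{\left(T \right)} = \left(4 - -4\right)^{4} = \left(4 + 4\right)^{4} = 8^{4} = 4096$)
$107343 + z{\left(\left(95 - -100\right) + \left(\frac{18}{67} + \frac{L{\left(0 \right)}}{-115}\right) \right)} = 107343 + 4096 = 111439$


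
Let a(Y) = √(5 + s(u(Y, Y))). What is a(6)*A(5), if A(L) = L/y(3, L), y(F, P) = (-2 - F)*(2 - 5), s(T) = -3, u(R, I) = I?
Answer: √2/3 ≈ 0.47140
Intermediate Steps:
a(Y) = √2 (a(Y) = √(5 - 3) = √2)
y(F, P) = 6 + 3*F (y(F, P) = (-2 - F)*(-3) = 6 + 3*F)
A(L) = L/15 (A(L) = L/(6 + 3*3) = L/(6 + 9) = L/15)
a(6)*A(5) = √2*((1/15)*5) = √2*(⅓) = √2/3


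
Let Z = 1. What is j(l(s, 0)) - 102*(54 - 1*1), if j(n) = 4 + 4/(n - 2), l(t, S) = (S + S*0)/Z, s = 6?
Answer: -5404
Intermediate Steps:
l(t, S) = S (l(t, S) = (S + S*0)/1 = (S + 0)*1 = S*1 = S)
j(n) = 4 + 4/(-2 + n)
j(l(s, 0)) - 102*(54 - 1*1) = 4*(-1 + 0)/(-2 + 0) - 102*(54 - 1*1) = 4*(-1)/(-2) - 102*(54 - 1) = 4*(-½)*(-1) - 102*53 = 2 - 5406 = -5404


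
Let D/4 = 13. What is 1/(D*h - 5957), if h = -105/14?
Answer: -1/6347 ≈ -0.00015755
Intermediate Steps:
D = 52 (D = 4*13 = 52)
h = -15/2 (h = -105*1/14 = -15/2 ≈ -7.5000)
1/(D*h - 5957) = 1/(52*(-15/2) - 5957) = 1/(-390 - 5957) = 1/(-6347) = -1/6347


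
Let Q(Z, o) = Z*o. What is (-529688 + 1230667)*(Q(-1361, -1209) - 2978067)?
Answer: -934137233022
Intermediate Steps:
(-529688 + 1230667)*(Q(-1361, -1209) - 2978067) = (-529688 + 1230667)*(-1361*(-1209) - 2978067) = 700979*(1645449 - 2978067) = 700979*(-1332618) = -934137233022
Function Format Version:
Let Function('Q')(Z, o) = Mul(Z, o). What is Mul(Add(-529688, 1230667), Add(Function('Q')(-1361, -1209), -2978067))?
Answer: -934137233022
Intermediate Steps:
Mul(Add(-529688, 1230667), Add(Function('Q')(-1361, -1209), -2978067)) = Mul(Add(-529688, 1230667), Add(Mul(-1361, -1209), -2978067)) = Mul(700979, Add(1645449, -2978067)) = Mul(700979, -1332618) = -934137233022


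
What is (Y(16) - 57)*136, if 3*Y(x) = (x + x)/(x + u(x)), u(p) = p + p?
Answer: -69496/9 ≈ -7721.8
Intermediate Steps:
u(p) = 2*p
Y(x) = 2/9 (Y(x) = ((x + x)/(x + 2*x))/3 = ((2*x)/((3*x)))/3 = ((2*x)*(1/(3*x)))/3 = (1/3)*(2/3) = 2/9)
(Y(16) - 57)*136 = (2/9 - 57)*136 = -511/9*136 = -69496/9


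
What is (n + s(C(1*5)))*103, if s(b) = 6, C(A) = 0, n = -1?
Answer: 515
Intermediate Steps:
(n + s(C(1*5)))*103 = (-1 + 6)*103 = 5*103 = 515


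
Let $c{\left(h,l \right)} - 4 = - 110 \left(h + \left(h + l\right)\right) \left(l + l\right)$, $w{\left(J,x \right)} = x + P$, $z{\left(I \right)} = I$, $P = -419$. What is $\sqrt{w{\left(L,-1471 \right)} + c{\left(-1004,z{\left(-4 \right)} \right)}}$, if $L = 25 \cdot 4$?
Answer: $i \sqrt{1772446} \approx 1331.3 i$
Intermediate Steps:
$L = 100$
$w{\left(J,x \right)} = -419 + x$ ($w{\left(J,x \right)} = x - 419 = -419 + x$)
$c{\left(h,l \right)} = 4 - 220 l \left(l + 2 h\right)$ ($c{\left(h,l \right)} = 4 - 110 \left(h + \left(h + l\right)\right) \left(l + l\right) = 4 - 110 \left(l + 2 h\right) 2 l = 4 - 110 \cdot 2 l \left(l + 2 h\right) = 4 - 220 l \left(l + 2 h\right)$)
$\sqrt{w{\left(L,-1471 \right)} + c{\left(-1004,z{\left(-4 \right)} \right)}} = \sqrt{\left(-419 - 1471\right) - \left(-4 + 3520 + 1767040\right)} = \sqrt{-1890 - 1770556} = \sqrt{-1772446} = i \sqrt{1772446}$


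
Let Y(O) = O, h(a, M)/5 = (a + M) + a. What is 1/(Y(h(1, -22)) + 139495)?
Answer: 1/139395 ≈ 7.1739e-6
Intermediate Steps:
h(a, M) = 5*M + 10*a (h(a, M) = 5*((a + M) + a) = 5*((M + a) + a) = 5*(M + 2*a) = 5*M + 10*a)
1/(Y(h(1, -22)) + 139495) = 1/((5*(-22) + 10*1) + 139495) = 1/((-110 + 10) + 139495) = 1/(-100 + 139495) = 1/139395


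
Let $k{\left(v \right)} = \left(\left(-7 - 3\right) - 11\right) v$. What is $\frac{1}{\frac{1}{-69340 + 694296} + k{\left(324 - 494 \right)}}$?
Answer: $\frac{624956}{2231092921} \approx 0.00028011$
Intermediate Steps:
$k{\left(v \right)} = - 21 v$ ($k{\left(v \right)} = \left(\left(-7 - 3\right) - 11\right) v = \left(-10 - 11\right) v = - 21 v$)
$\frac{1}{\frac{1}{-69340 + 694296} + k{\left(324 - 494 \right)}} = \frac{1}{\frac{1}{-69340 + 694296} - 21 \left(324 - 494\right)} = \frac{1}{\frac{1}{624956} - 21 \left(324 - 494\right)} = \frac{1}{\frac{1}{624956} - -3570} = \frac{1}{\frac{1}{624956} + 3570} = \frac{1}{\frac{2231092921}{624956}} = \frac{624956}{2231092921}$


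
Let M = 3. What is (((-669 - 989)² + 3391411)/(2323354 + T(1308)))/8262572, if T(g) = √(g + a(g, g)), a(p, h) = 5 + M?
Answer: 57065059271/178404588970856704 - 49123*√329/178404588970856704 ≈ 3.1986e-7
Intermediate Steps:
a(p, h) = 8 (a(p, h) = 5 + 3 = 8)
T(g) = √(8 + g) (T(g) = √(g + 8) = √(8 + g))
(((-669 - 989)² + 3391411)/(2323354 + T(1308)))/8262572 = (((-669 - 989)² + 3391411)/(2323354 + √(8 + 1308)))/8262572 = (((-1658)² + 3391411)/(2323354 + √1316))*(1/8262572) = ((2748964 + 3391411)/(2323354 + 2*√329))*(1/8262572) = (6140375/(2323354 + 2*√329))*(1/8262572) = 6140375/(8262572*(2323354 + 2*√329))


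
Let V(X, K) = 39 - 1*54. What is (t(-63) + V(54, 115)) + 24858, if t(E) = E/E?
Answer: 24844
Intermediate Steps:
t(E) = 1
V(X, K) = -15 (V(X, K) = 39 - 54 = -15)
(t(-63) + V(54, 115)) + 24858 = (1 - 15) + 24858 = -14 + 24858 = 24844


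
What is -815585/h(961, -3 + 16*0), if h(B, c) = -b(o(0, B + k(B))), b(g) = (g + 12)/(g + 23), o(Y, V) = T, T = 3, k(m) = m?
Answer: 4241042/3 ≈ 1.4137e+6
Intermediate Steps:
o(Y, V) = 3
b(g) = (12 + g)/(23 + g)
h(B, c) = -15/26 (h(B, c) = -(12 + 3)/(23 + 3) = -15/26)
-815585/h(961, -3 + 16*0) = -815585/(-15/26) = -815585*(-26/15) = 4241042/3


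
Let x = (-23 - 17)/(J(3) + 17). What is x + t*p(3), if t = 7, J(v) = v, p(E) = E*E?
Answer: 61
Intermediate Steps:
p(E) = E²
x = -2 (x = (-23 - 17)/(3 + 17) = -40/20 = -40*1/20 = -2)
x + t*p(3) = -2 + 7*3² = -2 + 7*9 = -2 + 63 = 61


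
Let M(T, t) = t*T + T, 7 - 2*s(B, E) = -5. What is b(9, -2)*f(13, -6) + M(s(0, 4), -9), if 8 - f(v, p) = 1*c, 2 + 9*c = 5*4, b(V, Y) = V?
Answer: 6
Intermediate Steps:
s(B, E) = 6 (s(B, E) = 7/2 - ½*(-5) = 7/2 + 5/2 = 6)
c = 2 (c = -2/9 + (5*4)/9 = -2/9 + (⅑)*20 = -2/9 + 20/9 = 2)
M(T, t) = T + T*t (M(T, t) = T*t + T = T + T*t)
f(v, p) = 6 (f(v, p) = 8 - 2 = 6)
b(9, -2)*f(13, -6) + M(s(0, 4), -9) = 9*6 + 6*(1 - 9) = 54 + 6*(-8) = 54 - 48 = 6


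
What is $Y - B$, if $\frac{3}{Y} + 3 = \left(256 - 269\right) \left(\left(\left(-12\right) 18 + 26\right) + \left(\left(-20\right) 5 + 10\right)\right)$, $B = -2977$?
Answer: $\frac{10827352}{3637} \approx 2977.0$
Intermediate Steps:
$Y = \frac{3}{3637}$ ($Y = \frac{3}{-3 + \left(256 - 269\right) \left(\left(\left(-12\right) 18 + 26\right) + \left(\left(-20\right) 5 + 10\right)\right)} = \frac{3}{-3 - 13 \left(\left(-216 + 26\right) + \left(-100 + 10\right)\right)} = \frac{3}{-3 - 13 \left(-190 - 90\right)} = \frac{3}{-3 - -3640} = \frac{3}{-3 + 3640} = \frac{3}{3637} \approx 0.00082486$)
$Y - B = \frac{3}{3637} - -2977 = \frac{3}{3637} + 2977 = \frac{10827352}{3637}$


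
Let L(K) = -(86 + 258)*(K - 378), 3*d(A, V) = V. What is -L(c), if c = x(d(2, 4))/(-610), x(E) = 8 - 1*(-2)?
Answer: -7932296/61 ≈ -1.3004e+5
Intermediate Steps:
d(A, V) = V/3
x(E) = 10 (x(E) = 8 + 2 = 10)
c = -1/61 (c = 10/(-610) = 10*(-1/610) = -1/61 ≈ -0.016393)
L(K) = 130032 - 344*K (L(K) = -344*(-378 + K) = -(-130032 + 344*K) = 130032 - 344*K)
-L(c) = -(130032 - 344*(-1/61)) = -(130032 + 344/61) = -1*7932296/61 = -7932296/61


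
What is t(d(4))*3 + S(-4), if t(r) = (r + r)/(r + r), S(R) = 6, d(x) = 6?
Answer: 9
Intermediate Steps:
t(r) = 1 (t(r) = (2*r)/((2*r)) = (2*r)*(1/(2*r)) = 1)
t(d(4))*3 + S(-4) = 1*3 + 6 = 3 + 6 = 9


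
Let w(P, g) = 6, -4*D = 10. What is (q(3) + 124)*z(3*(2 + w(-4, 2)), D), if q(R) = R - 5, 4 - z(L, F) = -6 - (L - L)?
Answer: 1220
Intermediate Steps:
D = -5/2 (D = -1/4*10 = -5/2 ≈ -2.5000)
z(L, F) = 10 (z(L, F) = 4 - (-6 - (L - L)) = 4 - (-6 - 1*0) = 4 - (-6 + 0) = 4 - 1*(-6) = 4 + 6 = 10)
q(R) = -5 + R
(q(3) + 124)*z(3*(2 + w(-4, 2)), D) = ((-5 + 3) + 124)*10 = (-2 + 124)*10 = 122*10 = 1220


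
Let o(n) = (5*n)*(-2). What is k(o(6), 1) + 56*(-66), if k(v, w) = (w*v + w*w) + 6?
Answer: -3749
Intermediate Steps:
o(n) = -10*n
k(v, w) = 6 + w² + v*w (k(v, w) = (v*w + w²) + 6 = (w² + v*w) + 6 = 6 + w² + v*w)
k(o(6), 1) + 56*(-66) = (6 + 1² - 10*6*1) + 56*(-66) = (6 + 1 - 60*1) - 3696 = (6 + 1 - 60) - 3696 = -53 - 3696 = -3749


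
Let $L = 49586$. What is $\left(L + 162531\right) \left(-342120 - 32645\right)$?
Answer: $-79494027505$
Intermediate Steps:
$\left(L + 162531\right) \left(-342120 - 32645\right) = \left(49586 + 162531\right) \left(-342120 - 32645\right) = 212117 \left(-374765\right) = -79494027505$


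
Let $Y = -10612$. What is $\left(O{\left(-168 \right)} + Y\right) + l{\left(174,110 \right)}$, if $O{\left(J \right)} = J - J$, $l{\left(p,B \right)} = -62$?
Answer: $-10674$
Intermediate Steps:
$O{\left(J \right)} = 0$
$\left(O{\left(-168 \right)} + Y\right) + l{\left(174,110 \right)} = \left(0 - 10612\right) - 62 = -10612 - 62 = -10674$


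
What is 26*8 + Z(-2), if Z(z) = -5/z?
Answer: 421/2 ≈ 210.50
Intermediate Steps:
26*8 + Z(-2) = 26*8 - 5/(-2) = 208 - 5*(-½) = 208 + 5/2 = 421/2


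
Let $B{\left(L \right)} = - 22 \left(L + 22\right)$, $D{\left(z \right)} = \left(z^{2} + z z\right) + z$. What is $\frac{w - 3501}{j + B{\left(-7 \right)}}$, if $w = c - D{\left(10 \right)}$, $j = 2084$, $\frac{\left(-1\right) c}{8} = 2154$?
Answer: $- \frac{20943}{1754} \approx -11.94$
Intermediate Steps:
$D{\left(z \right)} = z + 2 z^{2}$ ($D{\left(z \right)} = \left(z^{2} + z^{2}\right) + z = 2 z^{2} + z = z + 2 z^{2}$)
$c = -17232$ ($c = \left(-8\right) 2154 = -17232$)
$B{\left(L \right)} = -484 - 22 L$ ($B{\left(L \right)} = - 22 \left(22 + L\right) = -484 - 22 L$)
$w = -17442$ ($w = -17232 - 10 \left(1 + 2 \cdot 10\right) = -17232 - 10 \left(1 + 20\right) = -17232 - 10 \cdot 21 = -17232 - 210 = -17442$)
$\frac{w - 3501}{j + B{\left(-7 \right)}} = \frac{-17442 - 3501}{2084 - 330} = - \frac{20943}{2084 + \left(-484 + 154\right)} = - \frac{20943}{2084 - 330} = - \frac{20943}{1754}$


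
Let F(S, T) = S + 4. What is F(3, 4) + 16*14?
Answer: 231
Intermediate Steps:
F(S, T) = 4 + S
F(3, 4) + 16*14 = (4 + 3) + 16*14 = 7 + 224 = 231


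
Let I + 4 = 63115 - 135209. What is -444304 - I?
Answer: -372206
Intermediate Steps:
I = -72098 (I = -4 + (63115 - 135209) = -4 - 72094 = -72098)
-444304 - I = -444304 - 1*(-72098) = -444304 + 72098 = -372206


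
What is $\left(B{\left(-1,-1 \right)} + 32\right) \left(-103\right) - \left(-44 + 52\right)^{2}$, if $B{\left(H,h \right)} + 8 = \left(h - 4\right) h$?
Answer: $-3051$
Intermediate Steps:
$B{\left(H,h \right)} = -8 + h \left(-4 + h\right)$ ($B{\left(H,h \right)} = -8 + \left(h - 4\right) h = -8 + \left(-4 + h\right) h = -8 + h \left(-4 + h\right)$)
$\left(B{\left(-1,-1 \right)} + 32\right) \left(-103\right) - \left(-44 + 52\right)^{2} = \left(\left(-8 + \left(-1\right)^{2} - -4\right) + 32\right) \left(-103\right) - \left(-44 + 52\right)^{2} = \left(\left(-8 + 1 + 4\right) + 32\right) \left(-103\right) - 8^{2} = \left(-3 + 32\right) \left(-103\right) - 64 = 29 \left(-103\right) - 64 = -2987 - 64 = -3051$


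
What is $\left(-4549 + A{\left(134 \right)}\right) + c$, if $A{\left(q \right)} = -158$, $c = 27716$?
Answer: $23009$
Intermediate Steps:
$\left(-4549 + A{\left(134 \right)}\right) + c = \left(-4549 - 158\right) + 27716 = -4707 + 27716 = 23009$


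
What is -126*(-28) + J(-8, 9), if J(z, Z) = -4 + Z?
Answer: 3533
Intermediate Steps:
-126*(-28) + J(-8, 9) = -126*(-28) + (-4 + 9) = 3528 + 5 = 3533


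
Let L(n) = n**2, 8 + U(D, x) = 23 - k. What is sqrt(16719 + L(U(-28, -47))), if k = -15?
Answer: sqrt(17619) ≈ 132.74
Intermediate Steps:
U(D, x) = 30 (U(D, x) = -8 + (23 - 1*(-15)) = -8 + (23 + 15) = -8 + 38 = 30)
sqrt(16719 + L(U(-28, -47))) = sqrt(16719 + 30**2) = sqrt(16719 + 900) = sqrt(17619)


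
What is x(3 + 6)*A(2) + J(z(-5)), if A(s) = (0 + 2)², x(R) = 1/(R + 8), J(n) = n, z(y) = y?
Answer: -81/17 ≈ -4.7647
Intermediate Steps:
x(R) = 1/(8 + R)
A(s) = 4 (A(s) = 2² = 4)
x(3 + 6)*A(2) + J(z(-5)) = 4/(8 + (3 + 6)) - 5 = 4/(8 + 9) - 5 = 4/17 - 5 = -81/17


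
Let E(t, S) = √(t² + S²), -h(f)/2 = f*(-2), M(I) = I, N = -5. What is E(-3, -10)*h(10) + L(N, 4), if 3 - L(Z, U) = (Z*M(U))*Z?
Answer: -97 + 40*√109 ≈ 320.61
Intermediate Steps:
h(f) = 4*f (h(f) = -2*f*(-2) = -(-4)*f = 4*f)
E(t, S) = √(S² + t²)
L(Z, U) = 3 - U*Z² (L(Z, U) = 3 - Z*U*Z = 3 - U*Z*Z = 3 - U*Z²)
E(-3, -10)*h(10) + L(N, 4) = √((-10)² + (-3)²)*(4*10) + (3 - 1*4*(-5)²) = √(100 + 9)*40 + (3 - 1*4*25) = √109*40 + (3 - 100) = 40*√109 - 97 = -97 + 40*√109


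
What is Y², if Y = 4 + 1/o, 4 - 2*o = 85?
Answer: 103684/6561 ≈ 15.803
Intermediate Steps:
o = -81/2 (o = 2 - ½*85 = 2 - 85/2 = -81/2 ≈ -40.500)
Y = 322/81 (Y = 4 + 1/(-81/2) = 4 - 2/81 = 322/81 ≈ 3.9753)
Y² = (322/81)² = 103684/6561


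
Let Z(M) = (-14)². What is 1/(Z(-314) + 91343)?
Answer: 1/91539 ≈ 1.0924e-5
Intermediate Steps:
Z(M) = 196
1/(Z(-314) + 91343) = 1/(196 + 91343) = 1/91539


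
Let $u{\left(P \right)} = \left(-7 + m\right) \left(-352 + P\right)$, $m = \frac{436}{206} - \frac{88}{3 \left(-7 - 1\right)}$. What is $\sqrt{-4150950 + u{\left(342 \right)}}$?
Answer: $\frac{i \sqrt{396335695110}}{309} \approx 2037.4 i$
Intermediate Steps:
$m = \frac{1787}{309}$ ($m = 436 \cdot \frac{1}{206} - \frac{88}{3 \left(-8\right)} = \frac{218}{103} - \frac{88}{-24} = \frac{218}{103} - - \frac{11}{3} = \frac{218}{103} + \frac{11}{3} = \frac{1787}{309} \approx 5.7832$)
$u{\left(P \right)} = \frac{132352}{309} - \frac{376 P}{309}$ ($u{\left(P \right)} = \left(-7 + \frac{1787}{309}\right) \left(-352 + P\right) = - \frac{376 \left(-352 + P\right)}{309} = \frac{132352}{309} - \frac{376 P}{309}$)
$\sqrt{-4150950 + u{\left(342 \right)}} = \sqrt{-4150950 + \left(\frac{132352}{309} - \frac{42864}{103}\right)} = \sqrt{-4150950 + \frac{3760}{309}} = \sqrt{- \frac{1282639790}{309}} = \frac{i \sqrt{396335695110}}{309}$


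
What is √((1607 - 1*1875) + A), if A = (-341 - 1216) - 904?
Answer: I*√2729 ≈ 52.24*I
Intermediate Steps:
A = -2461 (A = -1557 - 904 = -2461)
√((1607 - 1*1875) + A) = √((1607 - 1*1875) - 2461) = √((1607 - 1875) - 2461) = √(-268 - 2461) = √(-2729) = I*√2729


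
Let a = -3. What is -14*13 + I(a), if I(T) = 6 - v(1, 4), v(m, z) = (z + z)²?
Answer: -240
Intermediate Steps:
v(m, z) = 4*z² (v(m, z) = (2*z)² = 4*z²)
I(T) = -58 (I(T) = 6 - 4*4² = 6 - 4*16 = 6 - 1*64 = 6 - 64 = -58)
-14*13 + I(a) = -14*13 - 58 = -182 - 58 = -240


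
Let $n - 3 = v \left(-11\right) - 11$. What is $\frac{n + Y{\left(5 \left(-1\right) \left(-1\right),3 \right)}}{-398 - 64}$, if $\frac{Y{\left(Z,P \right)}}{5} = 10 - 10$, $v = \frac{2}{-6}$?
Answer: $\frac{13}{1386} \approx 0.0093795$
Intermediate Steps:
$v = - \frac{1}{3}$ ($v = 2 \left(- \frac{1}{6}\right) = - \frac{1}{3} \approx -0.33333$)
$Y{\left(Z,P \right)} = 0$ ($Y{\left(Z,P \right)} = 5 \left(10 - 10\right) = 5 \cdot 0 = 0$)
$n = - \frac{13}{3}$ ($n = 3 - \frac{22}{3} = - \frac{13}{3} \approx -4.3333$)
$\frac{n + Y{\left(5 \left(-1\right) \left(-1\right),3 \right)}}{-398 - 64} = \frac{- \frac{13}{3} + 0}{-398 - 64} = - \frac{13}{3 \left(-462\right)} = \left(- \frac{13}{3}\right) \left(- \frac{1}{462}\right) = \frac{13}{1386}$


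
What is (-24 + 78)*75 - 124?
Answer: 3926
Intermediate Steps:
(-24 + 78)*75 - 124 = 54*75 - 124 = 4050 - 124 = 3926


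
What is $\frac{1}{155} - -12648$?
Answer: $\frac{1960441}{155} \approx 12648.0$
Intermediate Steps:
$\frac{1}{155} - -12648 = \frac{1}{155} + 12648 = \frac{1960441}{155}$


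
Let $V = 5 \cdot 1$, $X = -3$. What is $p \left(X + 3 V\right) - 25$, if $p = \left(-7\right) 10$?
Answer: $-865$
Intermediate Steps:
$p = -70$
$V = 5$
$p \left(X + 3 V\right) - 25 = - 70 \left(-3 + 3 \cdot 5\right) - 25 = - 70 \left(-3 + 15\right) - 25 = \left(-70\right) 12 - 25 = -840 - 25 = -865$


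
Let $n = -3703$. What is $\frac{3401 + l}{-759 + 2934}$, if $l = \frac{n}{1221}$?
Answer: $\frac{4148918}{2655675} \approx 1.5623$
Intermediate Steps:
$l = - \frac{3703}{1221} \approx -3.0328$
$\frac{3401 + l}{-759 + 2934} = \frac{3401 - \frac{3703}{1221}}{-759 + 2934} = \frac{4148918}{1221 \cdot 2175} = \frac{4148918}{1221} \cdot \frac{1}{2175} = \frac{4148918}{2655675}$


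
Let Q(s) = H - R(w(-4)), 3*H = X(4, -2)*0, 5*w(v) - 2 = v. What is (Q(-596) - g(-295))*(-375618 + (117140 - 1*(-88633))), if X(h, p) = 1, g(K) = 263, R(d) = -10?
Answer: 42970785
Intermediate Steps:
w(v) = ⅖ + v/5
H = 0 (H = (1*0)/3 = (⅓)*0 = 0)
Q(s) = 10 (Q(s) = 0 - 1*(-10) = 0 + 10 = 10)
(Q(-596) - g(-295))*(-375618 + (117140 - 1*(-88633))) = (10 - 1*263)*(-375618 + (117140 - 1*(-88633))) = (10 - 263)*(-375618 + (117140 + 88633)) = -253*(-375618 + 205773) = -253*(-169845) = 42970785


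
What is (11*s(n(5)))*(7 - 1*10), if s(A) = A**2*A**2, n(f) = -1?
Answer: -33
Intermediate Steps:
s(A) = A**4
(11*s(n(5)))*(7 - 1*10) = (11*(-1)**4)*(7 - 1*10) = (11*1)*(7 - 10) = 11*(-3) = -33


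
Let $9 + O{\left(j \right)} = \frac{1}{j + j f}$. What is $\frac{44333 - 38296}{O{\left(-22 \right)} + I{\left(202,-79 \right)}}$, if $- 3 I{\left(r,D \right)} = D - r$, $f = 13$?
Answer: $\frac{5578188}{78229} \approx 71.306$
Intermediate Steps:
$I{\left(r,D \right)} = - \frac{D}{3} + \frac{r}{3}$ ($I{\left(r,D \right)} = - \frac{D - r}{3} = - \frac{D}{3} + \frac{r}{3}$)
$O{\left(j \right)} = -9 + \frac{1}{14 j}$ ($O{\left(j \right)} = -9 + \frac{1}{j + j 13} = -9 + \frac{1}{j + 13 j} = -9 + \frac{1}{14 j}$)
$\frac{44333 - 38296}{O{\left(-22 \right)} + I{\left(202,-79 \right)}} = \frac{44333 - 38296}{\left(-9 + \frac{1}{14 \left(-22\right)}\right) + \left(\left(- \frac{1}{3}\right) \left(-79\right) + \frac{1}{3} \cdot 202\right)} = \frac{6037}{\left(-9 + \frac{1}{14} \left(- \frac{1}{22}\right)\right) + \left(\frac{79}{3} + \frac{202}{3}\right)} = \frac{6037}{\left(-9 - \frac{1}{308}\right) + \frac{281}{3}} = \frac{6037}{- \frac{2773}{308} + \frac{281}{3}} = \frac{6037}{\frac{78229}{924}} = 6037 \cdot \frac{924}{78229} = \frac{5578188}{78229}$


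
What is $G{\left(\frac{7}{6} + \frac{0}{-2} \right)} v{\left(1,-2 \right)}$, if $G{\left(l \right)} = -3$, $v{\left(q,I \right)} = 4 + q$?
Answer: $-15$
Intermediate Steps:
$G{\left(\frac{7}{6} + \frac{0}{-2} \right)} v{\left(1,-2 \right)} = - 3 \left(4 + 1\right) = \left(-3\right) 5 = -15$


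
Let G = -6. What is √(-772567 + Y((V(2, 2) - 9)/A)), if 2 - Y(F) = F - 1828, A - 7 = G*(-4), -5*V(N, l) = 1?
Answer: I*√18516949295/155 ≈ 877.92*I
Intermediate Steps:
V(N, l) = -⅕ (V(N, l) = -⅕*1 = -⅕)
A = 31 (A = 7 - 6*(-4) = 7 + 24 = 31)
Y(F) = 1830 - F (Y(F) = 2 - (F - 1828) = 2 - (-1828 + F) = 2 + (1828 - F) = 1830 - F)
√(-772567 + Y((V(2, 2) - 9)/A)) = √(-772567 + (1830 - (-⅕ - 9)/31)) = √(-772567 + (1830 - (-46)/(5*31))) = √(-772567 + (1830 - 1*(-46/155))) = √(-772567 + (1830 + 46/155)) = √(-772567 + 283696/155) = √(-119464189/155) = I*√18516949295/155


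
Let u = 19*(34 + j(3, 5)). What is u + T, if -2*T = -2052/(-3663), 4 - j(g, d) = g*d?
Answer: 177745/407 ≈ 436.72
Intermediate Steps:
j(g, d) = 4 - d*g (j(g, d) = 4 - g*d = 4 - d*g)
T = -114/407 (T = -(-1026)/(-3663) = -(-1026)*(-1)/3663 = -½*228/407 = -114/407 ≈ -0.28010)
u = 437 (u = 19*(34 + (4 - 1*5*3)) = 19*(34 + (4 - 15)) = 19*(34 - 11) = 19*23 = 437)
u + T = 437 - 114/407 = 177745/407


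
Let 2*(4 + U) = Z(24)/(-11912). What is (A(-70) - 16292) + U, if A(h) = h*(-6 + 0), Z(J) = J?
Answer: -47278731/2978 ≈ -15876.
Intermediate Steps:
U = -11915/2978 (U = -4 + (24/(-11912))/2 = -4 + (24*(-1/11912))/2 = -4 + (½)*(-3/1489) = -4 - 3/2978 = -11915/2978 ≈ -4.0010)
A(h) = -6*h (A(h) = h*(-6) = -6*h)
(A(-70) - 16292) + U = (-6*(-70) - 16292) - 11915/2978 = (420 - 16292) - 11915/2978 = -15872 - 11915/2978 = -47278731/2978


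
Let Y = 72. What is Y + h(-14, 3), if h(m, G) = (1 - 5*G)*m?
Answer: 268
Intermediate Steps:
h(m, G) = m*(1 - 5*G)
Y + h(-14, 3) = 72 - 14*(1 - 5*3) = 72 - 14*(1 - 15) = 72 - 14*(-14) = 72 + 196 = 268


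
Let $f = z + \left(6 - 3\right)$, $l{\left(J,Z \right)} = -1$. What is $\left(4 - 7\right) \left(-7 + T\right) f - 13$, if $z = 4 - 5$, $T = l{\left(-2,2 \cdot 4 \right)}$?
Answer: $35$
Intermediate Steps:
$T = -1$
$z = -1$
$f = 2$ ($f = -1 + \left(6 - 3\right) = -1 + 3 = 2$)
$\left(4 - 7\right) \left(-7 + T\right) f - 13 = \left(4 - 7\right) \left(-7 - 1\right) 2 - 13 = \left(-3\right) \left(-8\right) 2 - 13 = 24 \cdot 2 - 13 = 48 - 13 = 35$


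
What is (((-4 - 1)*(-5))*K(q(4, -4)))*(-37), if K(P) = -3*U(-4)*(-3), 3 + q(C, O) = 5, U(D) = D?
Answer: 33300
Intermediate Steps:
q(C, O) = 2 (q(C, O) = -3 + 5 = 2)
K(P) = -36 (K(P) = -3*(-4)*(-3) = 12*(-3) = -36)
(((-4 - 1)*(-5))*K(q(4, -4)))*(-37) = (((-4 - 1)*(-5))*(-36))*(-37) = (-5*(-5)*(-36))*(-37) = (25*(-36))*(-37) = -900*(-37) = 33300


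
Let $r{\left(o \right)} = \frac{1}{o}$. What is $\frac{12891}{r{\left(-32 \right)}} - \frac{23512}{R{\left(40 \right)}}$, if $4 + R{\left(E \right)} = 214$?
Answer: $- \frac{43325516}{105} \approx -4.1262 \cdot 10^{5}$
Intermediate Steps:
$R{\left(E \right)} = 210$ ($R{\left(E \right)} = -4 + 214 = 210$)
$\frac{12891}{r{\left(-32 \right)}} - \frac{23512}{R{\left(40 \right)}} = \frac{12891}{\frac{1}{-32}} - \frac{23512}{210} = \frac{12891}{- \frac{1}{32}} - \frac{11756}{105} = 12891 \left(-32\right) - \frac{11756}{105} = -412512 - \frac{11756}{105} = - \frac{43325516}{105}$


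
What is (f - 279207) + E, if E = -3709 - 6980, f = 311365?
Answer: 21469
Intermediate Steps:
E = -10689
(f - 279207) + E = (311365 - 279207) - 10689 = 32158 - 10689 = 21469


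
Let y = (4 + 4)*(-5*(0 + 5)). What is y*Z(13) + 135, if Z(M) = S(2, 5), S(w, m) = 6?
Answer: -1065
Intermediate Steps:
Z(M) = 6
y = -200 (y = 8*(-5*5) = 8*(-25) = -200)
y*Z(13) + 135 = -200*6 + 135 = -1200 + 135 = -1065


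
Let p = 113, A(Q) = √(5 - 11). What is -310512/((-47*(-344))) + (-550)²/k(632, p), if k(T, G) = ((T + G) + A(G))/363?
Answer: 165309570364266/1121717651 - 109807500*I*√6/555031 ≈ 1.4737e+5 - 484.61*I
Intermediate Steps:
A(Q) = I*√6 (A(Q) = √(-6) = I*√6)
k(T, G) = G/363 + T/363 + I*√6/363 (k(T, G) = ((T + G) + I*√6)/363 = ((G + T) + I*√6)*(1/363) = (G + T + I*√6)*(1/363) = G/363 + T/363 + I*√6/363)
-310512/((-47*(-344))) + (-550)²/k(632, p) = -310512/((-47*(-344))) + (-550)²/((1/363)*113 + (1/363)*632 + I*√6/363) = -310512/16168 + 302500/(113/363 + 632/363 + I*√6/363) = -310512*1/16168 + 302500/(745/363 + I*√6/363) = -38814/2021 + 302500/(745/363 + I*√6/363)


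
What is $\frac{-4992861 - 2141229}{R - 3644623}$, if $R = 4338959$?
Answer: $- \frac{3567045}{347168} \approx -10.275$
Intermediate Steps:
$\frac{-4992861 - 2141229}{R - 3644623} = \frac{-4992861 - 2141229}{4338959 - 3644623} = - \frac{7134090}{694336} = \left(-7134090\right) \frac{1}{694336} = - \frac{3567045}{347168}$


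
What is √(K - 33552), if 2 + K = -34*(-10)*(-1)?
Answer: 3*I*√3766 ≈ 184.1*I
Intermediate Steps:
K = -342 (K = -2 - 34*(-10)*(-1) = -2 + 340*(-1) = -2 - 340 = -342)
√(K - 33552) = √(-342 - 33552) = √(-33894) = 3*I*√3766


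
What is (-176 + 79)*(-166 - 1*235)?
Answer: 38897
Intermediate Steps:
(-176 + 79)*(-166 - 1*235) = -97*(-166 - 235) = -97*(-401) = 38897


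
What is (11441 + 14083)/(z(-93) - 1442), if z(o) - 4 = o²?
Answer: 25524/7211 ≈ 3.5396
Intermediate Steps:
z(o) = 4 + o²
(11441 + 14083)/(z(-93) - 1442) = (11441 + 14083)/((4 + (-93)²) - 1442) = 25524/((4 + 8649) - 1442) = 25524/(8653 - 1442) = 25524/7211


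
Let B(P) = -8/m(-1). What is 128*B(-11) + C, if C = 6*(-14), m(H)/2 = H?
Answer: 428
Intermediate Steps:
m(H) = 2*H
B(P) = 4 (B(P) = -8/(2*(-1)) = -8/(-2) = -8*(-1/2) = 4)
C = -84
128*B(-11) + C = 128*4 - 84 = 512 - 84 = 428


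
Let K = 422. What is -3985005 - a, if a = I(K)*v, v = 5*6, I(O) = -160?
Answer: -3980205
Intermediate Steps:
v = 30
a = -4800 (a = -160*30 = -4800)
-3985005 - a = -3985005 - 1*(-4800) = -3985005 + 4800 = -3980205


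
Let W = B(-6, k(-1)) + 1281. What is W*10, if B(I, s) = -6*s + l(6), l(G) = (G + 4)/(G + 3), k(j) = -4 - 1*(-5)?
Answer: 114850/9 ≈ 12761.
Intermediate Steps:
k(j) = 1 (k(j) = -4 + 5 = 1)
l(G) = (4 + G)/(3 + G)
B(I, s) = 10/9 - 6*s (B(I, s) = -6*s + (4 + 6)/(3 + 6) = -6*s + 10/9 = 10/9 - 6*s)
W = 11485/9 (W = (10/9 - 6*1) + 1281 = (10/9 - 6) + 1281 = -44/9 + 1281 = 11485/9 ≈ 1276.1)
W*10 = (11485/9)*10 = 114850/9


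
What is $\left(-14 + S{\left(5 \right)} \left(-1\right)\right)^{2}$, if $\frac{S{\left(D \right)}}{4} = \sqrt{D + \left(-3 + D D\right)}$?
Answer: $628 + 336 \sqrt{3} \approx 1210.0$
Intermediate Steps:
$S{\left(D \right)} = 4 \sqrt{-3 + D + D^{2}}$ ($S{\left(D \right)} = 4 \sqrt{D + \left(-3 + D D\right)} = 4 \sqrt{D + \left(-3 + D^{2}\right)} = 4 \sqrt{-3 + D + D^{2}}$)
$\left(-14 + S{\left(5 \right)} \left(-1\right)\right)^{2} = \left(-14 + 4 \sqrt{-3 + 5 + 5^{2}} \left(-1\right)\right)^{2} = \left(-14 + 4 \sqrt{-3 + 5 + 25} \left(-1\right)\right)^{2} = \left(-14 + 4 \sqrt{27} \left(-1\right)\right)^{2} = \left(-14 + 4 \cdot 3 \sqrt{3} \left(-1\right)\right)^{2} = \left(-14 + 12 \sqrt{3} \left(-1\right)\right)^{2} = \left(-14 - 12 \sqrt{3}\right)^{2}$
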